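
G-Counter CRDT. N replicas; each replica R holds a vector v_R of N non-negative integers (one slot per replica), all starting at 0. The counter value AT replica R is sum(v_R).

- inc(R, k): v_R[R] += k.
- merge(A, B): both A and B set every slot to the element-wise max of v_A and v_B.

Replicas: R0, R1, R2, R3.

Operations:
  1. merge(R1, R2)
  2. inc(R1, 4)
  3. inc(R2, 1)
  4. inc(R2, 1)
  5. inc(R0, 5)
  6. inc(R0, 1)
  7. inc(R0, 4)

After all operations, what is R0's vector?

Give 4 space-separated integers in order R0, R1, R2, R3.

Op 1: merge R1<->R2 -> R1=(0,0,0,0) R2=(0,0,0,0)
Op 2: inc R1 by 4 -> R1=(0,4,0,0) value=4
Op 3: inc R2 by 1 -> R2=(0,0,1,0) value=1
Op 4: inc R2 by 1 -> R2=(0,0,2,0) value=2
Op 5: inc R0 by 5 -> R0=(5,0,0,0) value=5
Op 6: inc R0 by 1 -> R0=(6,0,0,0) value=6
Op 7: inc R0 by 4 -> R0=(10,0,0,0) value=10

Answer: 10 0 0 0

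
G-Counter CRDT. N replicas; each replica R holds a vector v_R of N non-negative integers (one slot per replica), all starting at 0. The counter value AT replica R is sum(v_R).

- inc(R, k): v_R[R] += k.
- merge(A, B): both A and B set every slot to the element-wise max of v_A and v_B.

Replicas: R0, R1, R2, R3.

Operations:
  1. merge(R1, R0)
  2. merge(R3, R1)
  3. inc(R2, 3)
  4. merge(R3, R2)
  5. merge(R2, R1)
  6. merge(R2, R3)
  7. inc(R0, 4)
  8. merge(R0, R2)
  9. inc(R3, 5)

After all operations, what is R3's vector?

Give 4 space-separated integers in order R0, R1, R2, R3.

Op 1: merge R1<->R0 -> R1=(0,0,0,0) R0=(0,0,0,0)
Op 2: merge R3<->R1 -> R3=(0,0,0,0) R1=(0,0,0,0)
Op 3: inc R2 by 3 -> R2=(0,0,3,0) value=3
Op 4: merge R3<->R2 -> R3=(0,0,3,0) R2=(0,0,3,0)
Op 5: merge R2<->R1 -> R2=(0,0,3,0) R1=(0,0,3,0)
Op 6: merge R2<->R3 -> R2=(0,0,3,0) R3=(0,0,3,0)
Op 7: inc R0 by 4 -> R0=(4,0,0,0) value=4
Op 8: merge R0<->R2 -> R0=(4,0,3,0) R2=(4,0,3,0)
Op 9: inc R3 by 5 -> R3=(0,0,3,5) value=8

Answer: 0 0 3 5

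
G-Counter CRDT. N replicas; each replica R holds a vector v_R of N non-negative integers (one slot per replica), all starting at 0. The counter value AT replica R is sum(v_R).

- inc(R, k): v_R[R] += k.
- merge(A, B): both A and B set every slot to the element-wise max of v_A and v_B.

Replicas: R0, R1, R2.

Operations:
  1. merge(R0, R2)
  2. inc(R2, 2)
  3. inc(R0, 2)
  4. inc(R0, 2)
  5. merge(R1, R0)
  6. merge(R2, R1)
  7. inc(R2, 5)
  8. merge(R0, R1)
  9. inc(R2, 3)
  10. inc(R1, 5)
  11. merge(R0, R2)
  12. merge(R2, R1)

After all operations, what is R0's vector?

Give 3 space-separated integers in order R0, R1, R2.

Answer: 4 0 10

Derivation:
Op 1: merge R0<->R2 -> R0=(0,0,0) R2=(0,0,0)
Op 2: inc R2 by 2 -> R2=(0,0,2) value=2
Op 3: inc R0 by 2 -> R0=(2,0,0) value=2
Op 4: inc R0 by 2 -> R0=(4,0,0) value=4
Op 5: merge R1<->R0 -> R1=(4,0,0) R0=(4,0,0)
Op 6: merge R2<->R1 -> R2=(4,0,2) R1=(4,0,2)
Op 7: inc R2 by 5 -> R2=(4,0,7) value=11
Op 8: merge R0<->R1 -> R0=(4,0,2) R1=(4,0,2)
Op 9: inc R2 by 3 -> R2=(4,0,10) value=14
Op 10: inc R1 by 5 -> R1=(4,5,2) value=11
Op 11: merge R0<->R2 -> R0=(4,0,10) R2=(4,0,10)
Op 12: merge R2<->R1 -> R2=(4,5,10) R1=(4,5,10)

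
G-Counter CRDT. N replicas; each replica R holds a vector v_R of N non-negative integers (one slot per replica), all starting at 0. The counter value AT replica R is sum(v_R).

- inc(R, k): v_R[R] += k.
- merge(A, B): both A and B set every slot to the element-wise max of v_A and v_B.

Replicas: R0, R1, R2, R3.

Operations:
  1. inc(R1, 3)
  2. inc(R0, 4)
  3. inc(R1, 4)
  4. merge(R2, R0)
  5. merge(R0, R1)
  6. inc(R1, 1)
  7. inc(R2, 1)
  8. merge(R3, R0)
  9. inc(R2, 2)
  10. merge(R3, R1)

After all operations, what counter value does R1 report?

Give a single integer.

Op 1: inc R1 by 3 -> R1=(0,3,0,0) value=3
Op 2: inc R0 by 4 -> R0=(4,0,0,0) value=4
Op 3: inc R1 by 4 -> R1=(0,7,0,0) value=7
Op 4: merge R2<->R0 -> R2=(4,0,0,0) R0=(4,0,0,0)
Op 5: merge R0<->R1 -> R0=(4,7,0,0) R1=(4,7,0,0)
Op 6: inc R1 by 1 -> R1=(4,8,0,0) value=12
Op 7: inc R2 by 1 -> R2=(4,0,1,0) value=5
Op 8: merge R3<->R0 -> R3=(4,7,0,0) R0=(4,7,0,0)
Op 9: inc R2 by 2 -> R2=(4,0,3,0) value=7
Op 10: merge R3<->R1 -> R3=(4,8,0,0) R1=(4,8,0,0)

Answer: 12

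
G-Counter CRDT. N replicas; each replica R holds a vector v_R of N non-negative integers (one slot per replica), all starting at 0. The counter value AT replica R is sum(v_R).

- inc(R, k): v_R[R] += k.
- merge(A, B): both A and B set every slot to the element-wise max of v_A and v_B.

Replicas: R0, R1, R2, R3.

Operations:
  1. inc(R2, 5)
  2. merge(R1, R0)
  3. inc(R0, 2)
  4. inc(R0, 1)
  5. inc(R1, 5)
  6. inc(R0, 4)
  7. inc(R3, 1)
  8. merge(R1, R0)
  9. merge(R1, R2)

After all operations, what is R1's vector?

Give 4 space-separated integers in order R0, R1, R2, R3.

Answer: 7 5 5 0

Derivation:
Op 1: inc R2 by 5 -> R2=(0,0,5,0) value=5
Op 2: merge R1<->R0 -> R1=(0,0,0,0) R0=(0,0,0,0)
Op 3: inc R0 by 2 -> R0=(2,0,0,0) value=2
Op 4: inc R0 by 1 -> R0=(3,0,0,0) value=3
Op 5: inc R1 by 5 -> R1=(0,5,0,0) value=5
Op 6: inc R0 by 4 -> R0=(7,0,0,0) value=7
Op 7: inc R3 by 1 -> R3=(0,0,0,1) value=1
Op 8: merge R1<->R0 -> R1=(7,5,0,0) R0=(7,5,0,0)
Op 9: merge R1<->R2 -> R1=(7,5,5,0) R2=(7,5,5,0)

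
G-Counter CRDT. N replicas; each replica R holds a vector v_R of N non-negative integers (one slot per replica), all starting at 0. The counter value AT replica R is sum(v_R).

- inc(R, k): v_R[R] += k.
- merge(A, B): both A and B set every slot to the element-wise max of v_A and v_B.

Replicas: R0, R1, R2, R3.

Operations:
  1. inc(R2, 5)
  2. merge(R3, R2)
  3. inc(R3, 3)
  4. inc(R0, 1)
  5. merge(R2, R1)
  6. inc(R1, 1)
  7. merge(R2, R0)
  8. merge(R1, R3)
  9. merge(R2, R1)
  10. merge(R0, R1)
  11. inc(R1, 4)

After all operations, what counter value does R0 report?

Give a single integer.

Answer: 10

Derivation:
Op 1: inc R2 by 5 -> R2=(0,0,5,0) value=5
Op 2: merge R3<->R2 -> R3=(0,0,5,0) R2=(0,0,5,0)
Op 3: inc R3 by 3 -> R3=(0,0,5,3) value=8
Op 4: inc R0 by 1 -> R0=(1,0,0,0) value=1
Op 5: merge R2<->R1 -> R2=(0,0,5,0) R1=(0,0,5,0)
Op 6: inc R1 by 1 -> R1=(0,1,5,0) value=6
Op 7: merge R2<->R0 -> R2=(1,0,5,0) R0=(1,0,5,0)
Op 8: merge R1<->R3 -> R1=(0,1,5,3) R3=(0,1,5,3)
Op 9: merge R2<->R1 -> R2=(1,1,5,3) R1=(1,1,5,3)
Op 10: merge R0<->R1 -> R0=(1,1,5,3) R1=(1,1,5,3)
Op 11: inc R1 by 4 -> R1=(1,5,5,3) value=14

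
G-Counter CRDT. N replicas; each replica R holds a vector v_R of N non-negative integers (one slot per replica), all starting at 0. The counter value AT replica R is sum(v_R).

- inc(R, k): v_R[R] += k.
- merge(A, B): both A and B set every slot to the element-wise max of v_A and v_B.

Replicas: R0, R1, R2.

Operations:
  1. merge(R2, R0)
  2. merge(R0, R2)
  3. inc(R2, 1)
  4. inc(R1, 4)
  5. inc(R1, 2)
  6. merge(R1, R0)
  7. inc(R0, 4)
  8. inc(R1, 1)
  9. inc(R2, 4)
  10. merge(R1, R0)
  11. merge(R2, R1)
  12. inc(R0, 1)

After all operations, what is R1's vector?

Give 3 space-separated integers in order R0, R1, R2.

Op 1: merge R2<->R0 -> R2=(0,0,0) R0=(0,0,0)
Op 2: merge R0<->R2 -> R0=(0,0,0) R2=(0,0,0)
Op 3: inc R2 by 1 -> R2=(0,0,1) value=1
Op 4: inc R1 by 4 -> R1=(0,4,0) value=4
Op 5: inc R1 by 2 -> R1=(0,6,0) value=6
Op 6: merge R1<->R0 -> R1=(0,6,0) R0=(0,6,0)
Op 7: inc R0 by 4 -> R0=(4,6,0) value=10
Op 8: inc R1 by 1 -> R1=(0,7,0) value=7
Op 9: inc R2 by 4 -> R2=(0,0,5) value=5
Op 10: merge R1<->R0 -> R1=(4,7,0) R0=(4,7,0)
Op 11: merge R2<->R1 -> R2=(4,7,5) R1=(4,7,5)
Op 12: inc R0 by 1 -> R0=(5,7,0) value=12

Answer: 4 7 5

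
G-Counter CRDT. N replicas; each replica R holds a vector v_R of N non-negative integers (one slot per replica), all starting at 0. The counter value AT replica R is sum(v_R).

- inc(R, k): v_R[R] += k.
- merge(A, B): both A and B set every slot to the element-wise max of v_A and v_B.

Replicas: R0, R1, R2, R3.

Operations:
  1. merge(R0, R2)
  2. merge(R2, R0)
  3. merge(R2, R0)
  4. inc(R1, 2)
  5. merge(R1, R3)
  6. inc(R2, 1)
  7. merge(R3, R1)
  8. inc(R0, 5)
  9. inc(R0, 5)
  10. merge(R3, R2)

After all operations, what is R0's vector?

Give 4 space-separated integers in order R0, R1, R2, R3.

Op 1: merge R0<->R2 -> R0=(0,0,0,0) R2=(0,0,0,0)
Op 2: merge R2<->R0 -> R2=(0,0,0,0) R0=(0,0,0,0)
Op 3: merge R2<->R0 -> R2=(0,0,0,0) R0=(0,0,0,0)
Op 4: inc R1 by 2 -> R1=(0,2,0,0) value=2
Op 5: merge R1<->R3 -> R1=(0,2,0,0) R3=(0,2,0,0)
Op 6: inc R2 by 1 -> R2=(0,0,1,0) value=1
Op 7: merge R3<->R1 -> R3=(0,2,0,0) R1=(0,2,0,0)
Op 8: inc R0 by 5 -> R0=(5,0,0,0) value=5
Op 9: inc R0 by 5 -> R0=(10,0,0,0) value=10
Op 10: merge R3<->R2 -> R3=(0,2,1,0) R2=(0,2,1,0)

Answer: 10 0 0 0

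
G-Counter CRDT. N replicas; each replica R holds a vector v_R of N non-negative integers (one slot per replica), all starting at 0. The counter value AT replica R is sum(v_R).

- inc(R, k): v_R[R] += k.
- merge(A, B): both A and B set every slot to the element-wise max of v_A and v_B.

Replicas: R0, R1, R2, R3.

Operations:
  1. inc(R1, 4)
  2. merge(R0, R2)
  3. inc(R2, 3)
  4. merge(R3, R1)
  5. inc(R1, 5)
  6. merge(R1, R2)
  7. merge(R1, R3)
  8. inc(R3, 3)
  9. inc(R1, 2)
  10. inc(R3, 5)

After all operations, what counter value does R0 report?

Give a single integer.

Answer: 0

Derivation:
Op 1: inc R1 by 4 -> R1=(0,4,0,0) value=4
Op 2: merge R0<->R2 -> R0=(0,0,0,0) R2=(0,0,0,0)
Op 3: inc R2 by 3 -> R2=(0,0,3,0) value=3
Op 4: merge R3<->R1 -> R3=(0,4,0,0) R1=(0,4,0,0)
Op 5: inc R1 by 5 -> R1=(0,9,0,0) value=9
Op 6: merge R1<->R2 -> R1=(0,9,3,0) R2=(0,9,3,0)
Op 7: merge R1<->R3 -> R1=(0,9,3,0) R3=(0,9,3,0)
Op 8: inc R3 by 3 -> R3=(0,9,3,3) value=15
Op 9: inc R1 by 2 -> R1=(0,11,3,0) value=14
Op 10: inc R3 by 5 -> R3=(0,9,3,8) value=20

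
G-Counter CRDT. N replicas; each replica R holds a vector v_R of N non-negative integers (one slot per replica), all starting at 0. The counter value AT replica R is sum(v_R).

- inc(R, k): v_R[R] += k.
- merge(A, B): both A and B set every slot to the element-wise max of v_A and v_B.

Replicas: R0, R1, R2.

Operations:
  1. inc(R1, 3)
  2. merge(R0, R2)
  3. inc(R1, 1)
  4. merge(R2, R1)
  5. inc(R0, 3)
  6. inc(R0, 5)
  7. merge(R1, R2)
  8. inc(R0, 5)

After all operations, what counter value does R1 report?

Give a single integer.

Answer: 4

Derivation:
Op 1: inc R1 by 3 -> R1=(0,3,0) value=3
Op 2: merge R0<->R2 -> R0=(0,0,0) R2=(0,0,0)
Op 3: inc R1 by 1 -> R1=(0,4,0) value=4
Op 4: merge R2<->R1 -> R2=(0,4,0) R1=(0,4,0)
Op 5: inc R0 by 3 -> R0=(3,0,0) value=3
Op 6: inc R0 by 5 -> R0=(8,0,0) value=8
Op 7: merge R1<->R2 -> R1=(0,4,0) R2=(0,4,0)
Op 8: inc R0 by 5 -> R0=(13,0,0) value=13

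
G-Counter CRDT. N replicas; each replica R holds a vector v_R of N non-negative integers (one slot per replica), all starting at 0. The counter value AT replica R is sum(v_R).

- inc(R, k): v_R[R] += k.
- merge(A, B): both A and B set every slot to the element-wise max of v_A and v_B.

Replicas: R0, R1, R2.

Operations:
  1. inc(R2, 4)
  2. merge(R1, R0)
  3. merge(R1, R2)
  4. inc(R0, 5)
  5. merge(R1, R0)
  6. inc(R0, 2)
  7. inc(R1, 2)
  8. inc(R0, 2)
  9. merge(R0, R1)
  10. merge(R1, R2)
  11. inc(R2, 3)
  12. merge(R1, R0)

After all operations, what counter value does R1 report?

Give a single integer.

Answer: 15

Derivation:
Op 1: inc R2 by 4 -> R2=(0,0,4) value=4
Op 2: merge R1<->R0 -> R1=(0,0,0) R0=(0,0,0)
Op 3: merge R1<->R2 -> R1=(0,0,4) R2=(0,0,4)
Op 4: inc R0 by 5 -> R0=(5,0,0) value=5
Op 5: merge R1<->R0 -> R1=(5,0,4) R0=(5,0,4)
Op 6: inc R0 by 2 -> R0=(7,0,4) value=11
Op 7: inc R1 by 2 -> R1=(5,2,4) value=11
Op 8: inc R0 by 2 -> R0=(9,0,4) value=13
Op 9: merge R0<->R1 -> R0=(9,2,4) R1=(9,2,4)
Op 10: merge R1<->R2 -> R1=(9,2,4) R2=(9,2,4)
Op 11: inc R2 by 3 -> R2=(9,2,7) value=18
Op 12: merge R1<->R0 -> R1=(9,2,4) R0=(9,2,4)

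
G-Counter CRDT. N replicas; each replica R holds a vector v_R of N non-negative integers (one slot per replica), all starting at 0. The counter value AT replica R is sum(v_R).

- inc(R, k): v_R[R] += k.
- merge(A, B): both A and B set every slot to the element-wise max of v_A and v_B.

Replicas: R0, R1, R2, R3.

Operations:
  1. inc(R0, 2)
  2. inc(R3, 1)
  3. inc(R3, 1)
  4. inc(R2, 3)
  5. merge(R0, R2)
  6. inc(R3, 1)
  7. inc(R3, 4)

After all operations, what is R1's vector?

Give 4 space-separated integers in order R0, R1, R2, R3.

Op 1: inc R0 by 2 -> R0=(2,0,0,0) value=2
Op 2: inc R3 by 1 -> R3=(0,0,0,1) value=1
Op 3: inc R3 by 1 -> R3=(0,0,0,2) value=2
Op 4: inc R2 by 3 -> R2=(0,0,3,0) value=3
Op 5: merge R0<->R2 -> R0=(2,0,3,0) R2=(2,0,3,0)
Op 6: inc R3 by 1 -> R3=(0,0,0,3) value=3
Op 7: inc R3 by 4 -> R3=(0,0,0,7) value=7

Answer: 0 0 0 0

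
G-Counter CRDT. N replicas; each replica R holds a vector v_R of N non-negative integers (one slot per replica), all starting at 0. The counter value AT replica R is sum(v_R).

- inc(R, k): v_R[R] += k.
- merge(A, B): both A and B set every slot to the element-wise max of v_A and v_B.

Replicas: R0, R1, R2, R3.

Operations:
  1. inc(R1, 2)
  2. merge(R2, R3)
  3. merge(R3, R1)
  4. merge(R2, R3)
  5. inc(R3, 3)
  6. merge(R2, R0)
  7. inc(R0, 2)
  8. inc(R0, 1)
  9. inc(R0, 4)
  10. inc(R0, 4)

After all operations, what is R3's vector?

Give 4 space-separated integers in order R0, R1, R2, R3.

Op 1: inc R1 by 2 -> R1=(0,2,0,0) value=2
Op 2: merge R2<->R3 -> R2=(0,0,0,0) R3=(0,0,0,0)
Op 3: merge R3<->R1 -> R3=(0,2,0,0) R1=(0,2,0,0)
Op 4: merge R2<->R3 -> R2=(0,2,0,0) R3=(0,2,0,0)
Op 5: inc R3 by 3 -> R3=(0,2,0,3) value=5
Op 6: merge R2<->R0 -> R2=(0,2,0,0) R0=(0,2,0,0)
Op 7: inc R0 by 2 -> R0=(2,2,0,0) value=4
Op 8: inc R0 by 1 -> R0=(3,2,0,0) value=5
Op 9: inc R0 by 4 -> R0=(7,2,0,0) value=9
Op 10: inc R0 by 4 -> R0=(11,2,0,0) value=13

Answer: 0 2 0 3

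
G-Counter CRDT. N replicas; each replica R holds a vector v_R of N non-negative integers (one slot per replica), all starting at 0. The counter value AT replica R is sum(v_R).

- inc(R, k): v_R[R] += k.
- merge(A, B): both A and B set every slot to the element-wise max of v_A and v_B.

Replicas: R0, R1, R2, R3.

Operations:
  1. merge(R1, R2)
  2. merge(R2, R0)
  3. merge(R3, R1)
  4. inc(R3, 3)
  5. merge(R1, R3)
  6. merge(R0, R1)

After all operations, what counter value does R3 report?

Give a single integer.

Answer: 3

Derivation:
Op 1: merge R1<->R2 -> R1=(0,0,0,0) R2=(0,0,0,0)
Op 2: merge R2<->R0 -> R2=(0,0,0,0) R0=(0,0,0,0)
Op 3: merge R3<->R1 -> R3=(0,0,0,0) R1=(0,0,0,0)
Op 4: inc R3 by 3 -> R3=(0,0,0,3) value=3
Op 5: merge R1<->R3 -> R1=(0,0,0,3) R3=(0,0,0,3)
Op 6: merge R0<->R1 -> R0=(0,0,0,3) R1=(0,0,0,3)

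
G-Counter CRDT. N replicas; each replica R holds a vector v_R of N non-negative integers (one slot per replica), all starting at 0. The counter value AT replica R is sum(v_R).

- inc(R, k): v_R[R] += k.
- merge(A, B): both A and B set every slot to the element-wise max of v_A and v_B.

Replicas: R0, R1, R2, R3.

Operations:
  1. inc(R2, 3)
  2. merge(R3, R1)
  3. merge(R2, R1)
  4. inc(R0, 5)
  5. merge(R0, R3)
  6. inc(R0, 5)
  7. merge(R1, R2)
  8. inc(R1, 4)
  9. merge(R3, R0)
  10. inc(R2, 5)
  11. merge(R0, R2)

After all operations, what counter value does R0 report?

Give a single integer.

Answer: 18

Derivation:
Op 1: inc R2 by 3 -> R2=(0,0,3,0) value=3
Op 2: merge R3<->R1 -> R3=(0,0,0,0) R1=(0,0,0,0)
Op 3: merge R2<->R1 -> R2=(0,0,3,0) R1=(0,0,3,0)
Op 4: inc R0 by 5 -> R0=(5,0,0,0) value=5
Op 5: merge R0<->R3 -> R0=(5,0,0,0) R3=(5,0,0,0)
Op 6: inc R0 by 5 -> R0=(10,0,0,0) value=10
Op 7: merge R1<->R2 -> R1=(0,0,3,0) R2=(0,0,3,0)
Op 8: inc R1 by 4 -> R1=(0,4,3,0) value=7
Op 9: merge R3<->R0 -> R3=(10,0,0,0) R0=(10,0,0,0)
Op 10: inc R2 by 5 -> R2=(0,0,8,0) value=8
Op 11: merge R0<->R2 -> R0=(10,0,8,0) R2=(10,0,8,0)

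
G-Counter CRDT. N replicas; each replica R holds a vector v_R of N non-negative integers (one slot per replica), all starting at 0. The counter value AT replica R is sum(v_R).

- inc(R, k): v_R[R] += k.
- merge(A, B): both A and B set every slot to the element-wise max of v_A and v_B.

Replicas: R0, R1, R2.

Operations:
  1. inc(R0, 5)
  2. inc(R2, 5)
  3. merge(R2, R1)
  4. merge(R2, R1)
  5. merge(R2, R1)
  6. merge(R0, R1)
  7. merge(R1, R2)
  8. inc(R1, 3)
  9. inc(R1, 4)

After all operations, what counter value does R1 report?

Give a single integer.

Answer: 17

Derivation:
Op 1: inc R0 by 5 -> R0=(5,0,0) value=5
Op 2: inc R2 by 5 -> R2=(0,0,5) value=5
Op 3: merge R2<->R1 -> R2=(0,0,5) R1=(0,0,5)
Op 4: merge R2<->R1 -> R2=(0,0,5) R1=(0,0,5)
Op 5: merge R2<->R1 -> R2=(0,0,5) R1=(0,0,5)
Op 6: merge R0<->R1 -> R0=(5,0,5) R1=(5,0,5)
Op 7: merge R1<->R2 -> R1=(5,0,5) R2=(5,0,5)
Op 8: inc R1 by 3 -> R1=(5,3,5) value=13
Op 9: inc R1 by 4 -> R1=(5,7,5) value=17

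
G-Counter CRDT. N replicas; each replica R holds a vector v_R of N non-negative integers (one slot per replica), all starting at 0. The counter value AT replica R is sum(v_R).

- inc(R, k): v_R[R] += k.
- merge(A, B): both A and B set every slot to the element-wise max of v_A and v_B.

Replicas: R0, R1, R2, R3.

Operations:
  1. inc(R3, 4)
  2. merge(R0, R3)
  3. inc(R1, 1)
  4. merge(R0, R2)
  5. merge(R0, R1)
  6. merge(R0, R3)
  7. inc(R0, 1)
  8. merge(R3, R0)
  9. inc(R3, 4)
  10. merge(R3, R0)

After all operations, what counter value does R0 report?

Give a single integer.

Answer: 10

Derivation:
Op 1: inc R3 by 4 -> R3=(0,0,0,4) value=4
Op 2: merge R0<->R3 -> R0=(0,0,0,4) R3=(0,0,0,4)
Op 3: inc R1 by 1 -> R1=(0,1,0,0) value=1
Op 4: merge R0<->R2 -> R0=(0,0,0,4) R2=(0,0,0,4)
Op 5: merge R0<->R1 -> R0=(0,1,0,4) R1=(0,1,0,4)
Op 6: merge R0<->R3 -> R0=(0,1,0,4) R3=(0,1,0,4)
Op 7: inc R0 by 1 -> R0=(1,1,0,4) value=6
Op 8: merge R3<->R0 -> R3=(1,1,0,4) R0=(1,1,0,4)
Op 9: inc R3 by 4 -> R3=(1,1,0,8) value=10
Op 10: merge R3<->R0 -> R3=(1,1,0,8) R0=(1,1,0,8)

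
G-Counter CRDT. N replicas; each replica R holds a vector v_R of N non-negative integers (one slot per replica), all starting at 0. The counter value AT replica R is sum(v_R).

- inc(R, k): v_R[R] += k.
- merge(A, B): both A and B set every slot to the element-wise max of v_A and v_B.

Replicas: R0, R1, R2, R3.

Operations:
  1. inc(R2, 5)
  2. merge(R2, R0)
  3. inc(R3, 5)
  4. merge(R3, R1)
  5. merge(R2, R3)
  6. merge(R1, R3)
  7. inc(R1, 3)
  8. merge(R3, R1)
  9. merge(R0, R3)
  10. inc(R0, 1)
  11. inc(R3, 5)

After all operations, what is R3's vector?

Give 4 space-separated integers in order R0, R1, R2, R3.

Answer: 0 3 5 10

Derivation:
Op 1: inc R2 by 5 -> R2=(0,0,5,0) value=5
Op 2: merge R2<->R0 -> R2=(0,0,5,0) R0=(0,0,5,0)
Op 3: inc R3 by 5 -> R3=(0,0,0,5) value=5
Op 4: merge R3<->R1 -> R3=(0,0,0,5) R1=(0,0,0,5)
Op 5: merge R2<->R3 -> R2=(0,0,5,5) R3=(0,0,5,5)
Op 6: merge R1<->R3 -> R1=(0,0,5,5) R3=(0,0,5,5)
Op 7: inc R1 by 3 -> R1=(0,3,5,5) value=13
Op 8: merge R3<->R1 -> R3=(0,3,5,5) R1=(0,3,5,5)
Op 9: merge R0<->R3 -> R0=(0,3,5,5) R3=(0,3,5,5)
Op 10: inc R0 by 1 -> R0=(1,3,5,5) value=14
Op 11: inc R3 by 5 -> R3=(0,3,5,10) value=18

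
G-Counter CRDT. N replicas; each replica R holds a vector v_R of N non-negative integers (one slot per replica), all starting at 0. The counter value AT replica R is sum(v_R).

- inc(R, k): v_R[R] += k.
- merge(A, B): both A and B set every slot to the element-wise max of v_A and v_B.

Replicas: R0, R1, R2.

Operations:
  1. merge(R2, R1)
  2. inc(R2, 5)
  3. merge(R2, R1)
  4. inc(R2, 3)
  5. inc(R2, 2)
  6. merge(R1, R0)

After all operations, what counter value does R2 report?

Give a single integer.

Op 1: merge R2<->R1 -> R2=(0,0,0) R1=(0,0,0)
Op 2: inc R2 by 5 -> R2=(0,0,5) value=5
Op 3: merge R2<->R1 -> R2=(0,0,5) R1=(0,0,5)
Op 4: inc R2 by 3 -> R2=(0,0,8) value=8
Op 5: inc R2 by 2 -> R2=(0,0,10) value=10
Op 6: merge R1<->R0 -> R1=(0,0,5) R0=(0,0,5)

Answer: 10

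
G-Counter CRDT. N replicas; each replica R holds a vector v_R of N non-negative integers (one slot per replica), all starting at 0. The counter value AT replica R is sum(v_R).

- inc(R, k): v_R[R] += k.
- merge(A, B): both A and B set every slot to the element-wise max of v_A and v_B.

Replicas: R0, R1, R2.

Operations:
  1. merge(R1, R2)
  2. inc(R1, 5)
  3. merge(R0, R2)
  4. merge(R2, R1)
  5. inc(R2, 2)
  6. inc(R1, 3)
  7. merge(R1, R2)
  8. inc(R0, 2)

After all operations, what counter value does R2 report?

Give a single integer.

Op 1: merge R1<->R2 -> R1=(0,0,0) R2=(0,0,0)
Op 2: inc R1 by 5 -> R1=(0,5,0) value=5
Op 3: merge R0<->R2 -> R0=(0,0,0) R2=(0,0,0)
Op 4: merge R2<->R1 -> R2=(0,5,0) R1=(0,5,0)
Op 5: inc R2 by 2 -> R2=(0,5,2) value=7
Op 6: inc R1 by 3 -> R1=(0,8,0) value=8
Op 7: merge R1<->R2 -> R1=(0,8,2) R2=(0,8,2)
Op 8: inc R0 by 2 -> R0=(2,0,0) value=2

Answer: 10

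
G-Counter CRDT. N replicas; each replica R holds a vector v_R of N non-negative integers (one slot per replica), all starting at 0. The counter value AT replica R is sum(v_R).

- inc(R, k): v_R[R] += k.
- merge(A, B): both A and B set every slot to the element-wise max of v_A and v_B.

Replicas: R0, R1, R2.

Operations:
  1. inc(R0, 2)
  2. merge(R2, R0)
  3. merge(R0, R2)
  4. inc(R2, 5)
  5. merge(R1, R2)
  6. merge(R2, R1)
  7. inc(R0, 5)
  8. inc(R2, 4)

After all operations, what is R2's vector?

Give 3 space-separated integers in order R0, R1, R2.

Answer: 2 0 9

Derivation:
Op 1: inc R0 by 2 -> R0=(2,0,0) value=2
Op 2: merge R2<->R0 -> R2=(2,0,0) R0=(2,0,0)
Op 3: merge R0<->R2 -> R0=(2,0,0) R2=(2,0,0)
Op 4: inc R2 by 5 -> R2=(2,0,5) value=7
Op 5: merge R1<->R2 -> R1=(2,0,5) R2=(2,0,5)
Op 6: merge R2<->R1 -> R2=(2,0,5) R1=(2,0,5)
Op 7: inc R0 by 5 -> R0=(7,0,0) value=7
Op 8: inc R2 by 4 -> R2=(2,0,9) value=11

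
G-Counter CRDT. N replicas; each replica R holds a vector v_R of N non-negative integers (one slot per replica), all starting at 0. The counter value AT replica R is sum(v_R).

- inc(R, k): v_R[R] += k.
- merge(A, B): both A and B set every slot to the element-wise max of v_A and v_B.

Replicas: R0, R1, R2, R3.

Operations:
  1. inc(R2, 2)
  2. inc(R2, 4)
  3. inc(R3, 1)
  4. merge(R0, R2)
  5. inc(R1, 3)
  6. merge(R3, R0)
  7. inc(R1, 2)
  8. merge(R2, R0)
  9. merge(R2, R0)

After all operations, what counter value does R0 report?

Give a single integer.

Op 1: inc R2 by 2 -> R2=(0,0,2,0) value=2
Op 2: inc R2 by 4 -> R2=(0,0,6,0) value=6
Op 3: inc R3 by 1 -> R3=(0,0,0,1) value=1
Op 4: merge R0<->R2 -> R0=(0,0,6,0) R2=(0,0,6,0)
Op 5: inc R1 by 3 -> R1=(0,3,0,0) value=3
Op 6: merge R3<->R0 -> R3=(0,0,6,1) R0=(0,0,6,1)
Op 7: inc R1 by 2 -> R1=(0,5,0,0) value=5
Op 8: merge R2<->R0 -> R2=(0,0,6,1) R0=(0,0,6,1)
Op 9: merge R2<->R0 -> R2=(0,0,6,1) R0=(0,0,6,1)

Answer: 7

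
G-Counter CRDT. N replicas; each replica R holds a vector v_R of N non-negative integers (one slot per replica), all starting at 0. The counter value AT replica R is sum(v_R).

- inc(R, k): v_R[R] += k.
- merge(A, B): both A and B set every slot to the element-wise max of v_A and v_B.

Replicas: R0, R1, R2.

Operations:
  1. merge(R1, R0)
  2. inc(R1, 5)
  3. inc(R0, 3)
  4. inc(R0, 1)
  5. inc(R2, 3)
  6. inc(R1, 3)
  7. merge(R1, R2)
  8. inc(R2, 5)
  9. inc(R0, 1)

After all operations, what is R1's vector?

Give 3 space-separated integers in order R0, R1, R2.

Op 1: merge R1<->R0 -> R1=(0,0,0) R0=(0,0,0)
Op 2: inc R1 by 5 -> R1=(0,5,0) value=5
Op 3: inc R0 by 3 -> R0=(3,0,0) value=3
Op 4: inc R0 by 1 -> R0=(4,0,0) value=4
Op 5: inc R2 by 3 -> R2=(0,0,3) value=3
Op 6: inc R1 by 3 -> R1=(0,8,0) value=8
Op 7: merge R1<->R2 -> R1=(0,8,3) R2=(0,8,3)
Op 8: inc R2 by 5 -> R2=(0,8,8) value=16
Op 9: inc R0 by 1 -> R0=(5,0,0) value=5

Answer: 0 8 3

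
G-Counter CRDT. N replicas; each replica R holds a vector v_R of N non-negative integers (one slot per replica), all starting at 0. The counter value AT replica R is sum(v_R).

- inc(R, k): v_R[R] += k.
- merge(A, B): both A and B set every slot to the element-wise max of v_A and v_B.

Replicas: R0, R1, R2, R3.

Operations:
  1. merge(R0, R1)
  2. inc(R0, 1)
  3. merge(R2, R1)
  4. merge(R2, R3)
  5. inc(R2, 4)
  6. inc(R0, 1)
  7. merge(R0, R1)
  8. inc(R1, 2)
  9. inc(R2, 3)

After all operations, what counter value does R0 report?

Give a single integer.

Answer: 2

Derivation:
Op 1: merge R0<->R1 -> R0=(0,0,0,0) R1=(0,0,0,0)
Op 2: inc R0 by 1 -> R0=(1,0,0,0) value=1
Op 3: merge R2<->R1 -> R2=(0,0,0,0) R1=(0,0,0,0)
Op 4: merge R2<->R3 -> R2=(0,0,0,0) R3=(0,0,0,0)
Op 5: inc R2 by 4 -> R2=(0,0,4,0) value=4
Op 6: inc R0 by 1 -> R0=(2,0,0,0) value=2
Op 7: merge R0<->R1 -> R0=(2,0,0,0) R1=(2,0,0,0)
Op 8: inc R1 by 2 -> R1=(2,2,0,0) value=4
Op 9: inc R2 by 3 -> R2=(0,0,7,0) value=7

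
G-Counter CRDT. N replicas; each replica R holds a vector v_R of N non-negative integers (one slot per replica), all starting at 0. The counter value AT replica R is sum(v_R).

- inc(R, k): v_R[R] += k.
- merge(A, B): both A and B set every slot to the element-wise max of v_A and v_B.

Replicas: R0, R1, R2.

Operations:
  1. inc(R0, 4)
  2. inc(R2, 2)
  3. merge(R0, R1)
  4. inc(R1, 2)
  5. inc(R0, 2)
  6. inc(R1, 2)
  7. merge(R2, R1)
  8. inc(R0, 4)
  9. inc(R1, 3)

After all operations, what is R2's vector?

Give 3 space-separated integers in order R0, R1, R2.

Op 1: inc R0 by 4 -> R0=(4,0,0) value=4
Op 2: inc R2 by 2 -> R2=(0,0,2) value=2
Op 3: merge R0<->R1 -> R0=(4,0,0) R1=(4,0,0)
Op 4: inc R1 by 2 -> R1=(4,2,0) value=6
Op 5: inc R0 by 2 -> R0=(6,0,0) value=6
Op 6: inc R1 by 2 -> R1=(4,4,0) value=8
Op 7: merge R2<->R1 -> R2=(4,4,2) R1=(4,4,2)
Op 8: inc R0 by 4 -> R0=(10,0,0) value=10
Op 9: inc R1 by 3 -> R1=(4,7,2) value=13

Answer: 4 4 2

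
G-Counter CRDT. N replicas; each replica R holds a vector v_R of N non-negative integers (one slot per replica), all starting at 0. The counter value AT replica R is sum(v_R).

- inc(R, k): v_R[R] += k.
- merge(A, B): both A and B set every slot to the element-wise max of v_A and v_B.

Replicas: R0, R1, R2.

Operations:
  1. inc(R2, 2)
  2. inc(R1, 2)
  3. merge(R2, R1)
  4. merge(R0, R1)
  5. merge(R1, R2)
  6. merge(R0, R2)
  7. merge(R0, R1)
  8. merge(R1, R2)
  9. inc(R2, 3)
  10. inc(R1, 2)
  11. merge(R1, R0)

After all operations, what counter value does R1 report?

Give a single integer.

Answer: 6

Derivation:
Op 1: inc R2 by 2 -> R2=(0,0,2) value=2
Op 2: inc R1 by 2 -> R1=(0,2,0) value=2
Op 3: merge R2<->R1 -> R2=(0,2,2) R1=(0,2,2)
Op 4: merge R0<->R1 -> R0=(0,2,2) R1=(0,2,2)
Op 5: merge R1<->R2 -> R1=(0,2,2) R2=(0,2,2)
Op 6: merge R0<->R2 -> R0=(0,2,2) R2=(0,2,2)
Op 7: merge R0<->R1 -> R0=(0,2,2) R1=(0,2,2)
Op 8: merge R1<->R2 -> R1=(0,2,2) R2=(0,2,2)
Op 9: inc R2 by 3 -> R2=(0,2,5) value=7
Op 10: inc R1 by 2 -> R1=(0,4,2) value=6
Op 11: merge R1<->R0 -> R1=(0,4,2) R0=(0,4,2)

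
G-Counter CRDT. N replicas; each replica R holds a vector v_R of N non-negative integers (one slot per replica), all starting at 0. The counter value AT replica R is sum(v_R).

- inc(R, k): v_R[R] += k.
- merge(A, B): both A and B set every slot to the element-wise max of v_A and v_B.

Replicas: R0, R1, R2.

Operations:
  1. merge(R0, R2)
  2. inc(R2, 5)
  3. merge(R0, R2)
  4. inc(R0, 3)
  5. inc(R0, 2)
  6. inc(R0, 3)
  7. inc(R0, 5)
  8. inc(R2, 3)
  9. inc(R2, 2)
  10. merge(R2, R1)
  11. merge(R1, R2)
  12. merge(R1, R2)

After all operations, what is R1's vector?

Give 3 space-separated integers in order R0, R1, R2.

Answer: 0 0 10

Derivation:
Op 1: merge R0<->R2 -> R0=(0,0,0) R2=(0,0,0)
Op 2: inc R2 by 5 -> R2=(0,0,5) value=5
Op 3: merge R0<->R2 -> R0=(0,0,5) R2=(0,0,5)
Op 4: inc R0 by 3 -> R0=(3,0,5) value=8
Op 5: inc R0 by 2 -> R0=(5,0,5) value=10
Op 6: inc R0 by 3 -> R0=(8,0,5) value=13
Op 7: inc R0 by 5 -> R0=(13,0,5) value=18
Op 8: inc R2 by 3 -> R2=(0,0,8) value=8
Op 9: inc R2 by 2 -> R2=(0,0,10) value=10
Op 10: merge R2<->R1 -> R2=(0,0,10) R1=(0,0,10)
Op 11: merge R1<->R2 -> R1=(0,0,10) R2=(0,0,10)
Op 12: merge R1<->R2 -> R1=(0,0,10) R2=(0,0,10)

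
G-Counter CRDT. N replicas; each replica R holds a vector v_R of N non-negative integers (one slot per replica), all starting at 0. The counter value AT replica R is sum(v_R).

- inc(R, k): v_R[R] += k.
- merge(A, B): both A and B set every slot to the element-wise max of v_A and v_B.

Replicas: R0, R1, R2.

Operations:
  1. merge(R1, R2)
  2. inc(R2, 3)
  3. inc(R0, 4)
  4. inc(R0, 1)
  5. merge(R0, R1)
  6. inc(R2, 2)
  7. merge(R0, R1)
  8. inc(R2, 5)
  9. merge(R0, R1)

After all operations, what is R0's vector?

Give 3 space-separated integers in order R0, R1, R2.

Answer: 5 0 0

Derivation:
Op 1: merge R1<->R2 -> R1=(0,0,0) R2=(0,0,0)
Op 2: inc R2 by 3 -> R2=(0,0,3) value=3
Op 3: inc R0 by 4 -> R0=(4,0,0) value=4
Op 4: inc R0 by 1 -> R0=(5,0,0) value=5
Op 5: merge R0<->R1 -> R0=(5,0,0) R1=(5,0,0)
Op 6: inc R2 by 2 -> R2=(0,0,5) value=5
Op 7: merge R0<->R1 -> R0=(5,0,0) R1=(5,0,0)
Op 8: inc R2 by 5 -> R2=(0,0,10) value=10
Op 9: merge R0<->R1 -> R0=(5,0,0) R1=(5,0,0)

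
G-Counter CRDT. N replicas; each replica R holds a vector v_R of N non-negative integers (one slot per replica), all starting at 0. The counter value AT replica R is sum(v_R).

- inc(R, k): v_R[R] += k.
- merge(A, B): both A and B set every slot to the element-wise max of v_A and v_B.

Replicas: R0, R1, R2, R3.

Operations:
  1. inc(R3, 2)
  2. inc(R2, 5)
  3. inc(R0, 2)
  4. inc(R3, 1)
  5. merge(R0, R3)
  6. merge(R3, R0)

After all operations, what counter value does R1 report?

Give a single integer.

Op 1: inc R3 by 2 -> R3=(0,0,0,2) value=2
Op 2: inc R2 by 5 -> R2=(0,0,5,0) value=5
Op 3: inc R0 by 2 -> R0=(2,0,0,0) value=2
Op 4: inc R3 by 1 -> R3=(0,0,0,3) value=3
Op 5: merge R0<->R3 -> R0=(2,0,0,3) R3=(2,0,0,3)
Op 6: merge R3<->R0 -> R3=(2,0,0,3) R0=(2,0,0,3)

Answer: 0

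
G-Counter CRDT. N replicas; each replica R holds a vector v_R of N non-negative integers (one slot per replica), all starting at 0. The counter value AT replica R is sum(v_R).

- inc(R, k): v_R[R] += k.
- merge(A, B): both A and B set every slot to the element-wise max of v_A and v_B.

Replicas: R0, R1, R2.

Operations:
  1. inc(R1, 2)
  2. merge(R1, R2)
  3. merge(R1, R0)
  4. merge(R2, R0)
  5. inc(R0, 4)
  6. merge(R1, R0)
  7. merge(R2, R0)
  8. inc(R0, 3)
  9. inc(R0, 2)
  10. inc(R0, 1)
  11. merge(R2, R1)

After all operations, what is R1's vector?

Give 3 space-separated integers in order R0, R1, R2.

Answer: 4 2 0

Derivation:
Op 1: inc R1 by 2 -> R1=(0,2,0) value=2
Op 2: merge R1<->R2 -> R1=(0,2,0) R2=(0,2,0)
Op 3: merge R1<->R0 -> R1=(0,2,0) R0=(0,2,0)
Op 4: merge R2<->R0 -> R2=(0,2,0) R0=(0,2,0)
Op 5: inc R0 by 4 -> R0=(4,2,0) value=6
Op 6: merge R1<->R0 -> R1=(4,2,0) R0=(4,2,0)
Op 7: merge R2<->R0 -> R2=(4,2,0) R0=(4,2,0)
Op 8: inc R0 by 3 -> R0=(7,2,0) value=9
Op 9: inc R0 by 2 -> R0=(9,2,0) value=11
Op 10: inc R0 by 1 -> R0=(10,2,0) value=12
Op 11: merge R2<->R1 -> R2=(4,2,0) R1=(4,2,0)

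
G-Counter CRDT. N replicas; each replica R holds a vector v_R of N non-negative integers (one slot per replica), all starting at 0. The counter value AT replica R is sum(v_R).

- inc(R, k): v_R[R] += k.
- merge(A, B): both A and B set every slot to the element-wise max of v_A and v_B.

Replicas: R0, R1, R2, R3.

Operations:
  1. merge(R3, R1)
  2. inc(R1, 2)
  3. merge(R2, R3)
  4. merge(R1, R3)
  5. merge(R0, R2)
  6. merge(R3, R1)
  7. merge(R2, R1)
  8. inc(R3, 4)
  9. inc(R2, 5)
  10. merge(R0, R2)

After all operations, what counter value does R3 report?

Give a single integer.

Op 1: merge R3<->R1 -> R3=(0,0,0,0) R1=(0,0,0,0)
Op 2: inc R1 by 2 -> R1=(0,2,0,0) value=2
Op 3: merge R2<->R3 -> R2=(0,0,0,0) R3=(0,0,0,0)
Op 4: merge R1<->R3 -> R1=(0,2,0,0) R3=(0,2,0,0)
Op 5: merge R0<->R2 -> R0=(0,0,0,0) R2=(0,0,0,0)
Op 6: merge R3<->R1 -> R3=(0,2,0,0) R1=(0,2,0,0)
Op 7: merge R2<->R1 -> R2=(0,2,0,0) R1=(0,2,0,0)
Op 8: inc R3 by 4 -> R3=(0,2,0,4) value=6
Op 9: inc R2 by 5 -> R2=(0,2,5,0) value=7
Op 10: merge R0<->R2 -> R0=(0,2,5,0) R2=(0,2,5,0)

Answer: 6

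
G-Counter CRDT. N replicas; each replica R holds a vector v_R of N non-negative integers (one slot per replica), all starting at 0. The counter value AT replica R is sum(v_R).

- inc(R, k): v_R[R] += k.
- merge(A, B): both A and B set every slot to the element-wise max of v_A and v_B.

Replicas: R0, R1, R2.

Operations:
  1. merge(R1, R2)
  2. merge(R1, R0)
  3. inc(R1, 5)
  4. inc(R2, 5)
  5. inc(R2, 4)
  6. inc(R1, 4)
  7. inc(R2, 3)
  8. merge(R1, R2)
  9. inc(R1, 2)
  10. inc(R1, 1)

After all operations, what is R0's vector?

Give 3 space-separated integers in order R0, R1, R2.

Op 1: merge R1<->R2 -> R1=(0,0,0) R2=(0,0,0)
Op 2: merge R1<->R0 -> R1=(0,0,0) R0=(0,0,0)
Op 3: inc R1 by 5 -> R1=(0,5,0) value=5
Op 4: inc R2 by 5 -> R2=(0,0,5) value=5
Op 5: inc R2 by 4 -> R2=(0,0,9) value=9
Op 6: inc R1 by 4 -> R1=(0,9,0) value=9
Op 7: inc R2 by 3 -> R2=(0,0,12) value=12
Op 8: merge R1<->R2 -> R1=(0,9,12) R2=(0,9,12)
Op 9: inc R1 by 2 -> R1=(0,11,12) value=23
Op 10: inc R1 by 1 -> R1=(0,12,12) value=24

Answer: 0 0 0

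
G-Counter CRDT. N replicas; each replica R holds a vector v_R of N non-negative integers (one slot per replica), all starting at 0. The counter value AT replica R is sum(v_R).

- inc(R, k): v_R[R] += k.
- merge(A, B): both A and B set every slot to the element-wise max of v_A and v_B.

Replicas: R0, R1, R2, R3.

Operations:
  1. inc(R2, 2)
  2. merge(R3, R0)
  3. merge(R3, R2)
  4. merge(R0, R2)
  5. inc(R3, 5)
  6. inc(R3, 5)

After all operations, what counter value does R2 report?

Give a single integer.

Answer: 2

Derivation:
Op 1: inc R2 by 2 -> R2=(0,0,2,0) value=2
Op 2: merge R3<->R0 -> R3=(0,0,0,0) R0=(0,0,0,0)
Op 3: merge R3<->R2 -> R3=(0,0,2,0) R2=(0,0,2,0)
Op 4: merge R0<->R2 -> R0=(0,0,2,0) R2=(0,0,2,0)
Op 5: inc R3 by 5 -> R3=(0,0,2,5) value=7
Op 6: inc R3 by 5 -> R3=(0,0,2,10) value=12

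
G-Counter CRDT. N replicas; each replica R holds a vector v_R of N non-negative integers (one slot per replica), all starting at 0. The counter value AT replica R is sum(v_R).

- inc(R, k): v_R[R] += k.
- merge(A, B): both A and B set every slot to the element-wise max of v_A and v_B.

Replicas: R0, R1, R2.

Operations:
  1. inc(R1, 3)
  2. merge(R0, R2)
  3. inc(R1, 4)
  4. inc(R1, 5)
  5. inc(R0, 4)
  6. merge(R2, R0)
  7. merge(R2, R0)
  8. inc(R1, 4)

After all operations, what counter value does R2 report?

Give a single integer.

Answer: 4

Derivation:
Op 1: inc R1 by 3 -> R1=(0,3,0) value=3
Op 2: merge R0<->R2 -> R0=(0,0,0) R2=(0,0,0)
Op 3: inc R1 by 4 -> R1=(0,7,0) value=7
Op 4: inc R1 by 5 -> R1=(0,12,0) value=12
Op 5: inc R0 by 4 -> R0=(4,0,0) value=4
Op 6: merge R2<->R0 -> R2=(4,0,0) R0=(4,0,0)
Op 7: merge R2<->R0 -> R2=(4,0,0) R0=(4,0,0)
Op 8: inc R1 by 4 -> R1=(0,16,0) value=16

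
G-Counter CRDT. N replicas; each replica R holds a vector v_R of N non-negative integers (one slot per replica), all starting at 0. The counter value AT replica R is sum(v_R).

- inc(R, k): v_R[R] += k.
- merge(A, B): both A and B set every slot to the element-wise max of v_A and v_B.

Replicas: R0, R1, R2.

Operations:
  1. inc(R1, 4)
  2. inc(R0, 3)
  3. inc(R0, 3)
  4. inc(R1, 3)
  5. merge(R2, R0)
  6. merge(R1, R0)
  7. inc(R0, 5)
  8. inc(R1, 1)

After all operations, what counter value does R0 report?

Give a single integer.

Op 1: inc R1 by 4 -> R1=(0,4,0) value=4
Op 2: inc R0 by 3 -> R0=(3,0,0) value=3
Op 3: inc R0 by 3 -> R0=(6,0,0) value=6
Op 4: inc R1 by 3 -> R1=(0,7,0) value=7
Op 5: merge R2<->R0 -> R2=(6,0,0) R0=(6,0,0)
Op 6: merge R1<->R0 -> R1=(6,7,0) R0=(6,7,0)
Op 7: inc R0 by 5 -> R0=(11,7,0) value=18
Op 8: inc R1 by 1 -> R1=(6,8,0) value=14

Answer: 18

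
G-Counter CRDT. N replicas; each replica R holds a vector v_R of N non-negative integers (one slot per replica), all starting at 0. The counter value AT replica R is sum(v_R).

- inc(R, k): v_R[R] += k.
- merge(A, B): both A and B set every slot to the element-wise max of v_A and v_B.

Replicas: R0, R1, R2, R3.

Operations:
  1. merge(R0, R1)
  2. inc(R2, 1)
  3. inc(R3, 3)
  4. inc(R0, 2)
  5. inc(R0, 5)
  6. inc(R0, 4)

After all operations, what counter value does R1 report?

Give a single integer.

Op 1: merge R0<->R1 -> R0=(0,0,0,0) R1=(0,0,0,0)
Op 2: inc R2 by 1 -> R2=(0,0,1,0) value=1
Op 3: inc R3 by 3 -> R3=(0,0,0,3) value=3
Op 4: inc R0 by 2 -> R0=(2,0,0,0) value=2
Op 5: inc R0 by 5 -> R0=(7,0,0,0) value=7
Op 6: inc R0 by 4 -> R0=(11,0,0,0) value=11

Answer: 0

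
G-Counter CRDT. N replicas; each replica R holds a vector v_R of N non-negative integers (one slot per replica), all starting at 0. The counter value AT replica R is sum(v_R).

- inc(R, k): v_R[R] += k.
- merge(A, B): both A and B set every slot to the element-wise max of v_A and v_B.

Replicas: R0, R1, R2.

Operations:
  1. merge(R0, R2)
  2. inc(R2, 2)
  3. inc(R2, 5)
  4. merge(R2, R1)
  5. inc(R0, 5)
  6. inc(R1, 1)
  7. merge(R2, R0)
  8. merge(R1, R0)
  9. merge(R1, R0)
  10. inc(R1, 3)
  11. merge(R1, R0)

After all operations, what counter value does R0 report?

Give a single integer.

Answer: 16

Derivation:
Op 1: merge R0<->R2 -> R0=(0,0,0) R2=(0,0,0)
Op 2: inc R2 by 2 -> R2=(0,0,2) value=2
Op 3: inc R2 by 5 -> R2=(0,0,7) value=7
Op 4: merge R2<->R1 -> R2=(0,0,7) R1=(0,0,7)
Op 5: inc R0 by 5 -> R0=(5,0,0) value=5
Op 6: inc R1 by 1 -> R1=(0,1,7) value=8
Op 7: merge R2<->R0 -> R2=(5,0,7) R0=(5,0,7)
Op 8: merge R1<->R0 -> R1=(5,1,7) R0=(5,1,7)
Op 9: merge R1<->R0 -> R1=(5,1,7) R0=(5,1,7)
Op 10: inc R1 by 3 -> R1=(5,4,7) value=16
Op 11: merge R1<->R0 -> R1=(5,4,7) R0=(5,4,7)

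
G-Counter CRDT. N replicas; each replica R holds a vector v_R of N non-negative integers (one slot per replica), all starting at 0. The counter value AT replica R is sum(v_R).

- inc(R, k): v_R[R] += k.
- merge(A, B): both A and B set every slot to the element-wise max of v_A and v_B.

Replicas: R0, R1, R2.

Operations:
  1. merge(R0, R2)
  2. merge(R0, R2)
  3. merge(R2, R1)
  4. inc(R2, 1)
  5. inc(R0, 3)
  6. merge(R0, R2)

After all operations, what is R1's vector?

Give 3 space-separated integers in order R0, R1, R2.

Answer: 0 0 0

Derivation:
Op 1: merge R0<->R2 -> R0=(0,0,0) R2=(0,0,0)
Op 2: merge R0<->R2 -> R0=(0,0,0) R2=(0,0,0)
Op 3: merge R2<->R1 -> R2=(0,0,0) R1=(0,0,0)
Op 4: inc R2 by 1 -> R2=(0,0,1) value=1
Op 5: inc R0 by 3 -> R0=(3,0,0) value=3
Op 6: merge R0<->R2 -> R0=(3,0,1) R2=(3,0,1)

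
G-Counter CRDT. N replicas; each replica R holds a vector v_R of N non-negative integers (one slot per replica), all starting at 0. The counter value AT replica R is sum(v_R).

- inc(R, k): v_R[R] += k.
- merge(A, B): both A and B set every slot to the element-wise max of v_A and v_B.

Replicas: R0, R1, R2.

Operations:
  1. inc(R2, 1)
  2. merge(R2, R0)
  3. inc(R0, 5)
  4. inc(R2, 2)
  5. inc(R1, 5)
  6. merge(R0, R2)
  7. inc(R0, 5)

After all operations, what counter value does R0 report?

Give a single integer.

Op 1: inc R2 by 1 -> R2=(0,0,1) value=1
Op 2: merge R2<->R0 -> R2=(0,0,1) R0=(0,0,1)
Op 3: inc R0 by 5 -> R0=(5,0,1) value=6
Op 4: inc R2 by 2 -> R2=(0,0,3) value=3
Op 5: inc R1 by 5 -> R1=(0,5,0) value=5
Op 6: merge R0<->R2 -> R0=(5,0,3) R2=(5,0,3)
Op 7: inc R0 by 5 -> R0=(10,0,3) value=13

Answer: 13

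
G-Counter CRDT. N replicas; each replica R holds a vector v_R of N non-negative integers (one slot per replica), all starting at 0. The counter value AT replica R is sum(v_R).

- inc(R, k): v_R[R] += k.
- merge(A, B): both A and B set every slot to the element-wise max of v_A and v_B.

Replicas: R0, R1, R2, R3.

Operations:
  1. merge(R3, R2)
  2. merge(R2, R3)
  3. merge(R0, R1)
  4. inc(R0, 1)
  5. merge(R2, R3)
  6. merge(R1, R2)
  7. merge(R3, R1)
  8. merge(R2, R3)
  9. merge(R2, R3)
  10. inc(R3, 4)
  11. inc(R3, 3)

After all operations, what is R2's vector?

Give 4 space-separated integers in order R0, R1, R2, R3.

Op 1: merge R3<->R2 -> R3=(0,0,0,0) R2=(0,0,0,0)
Op 2: merge R2<->R3 -> R2=(0,0,0,0) R3=(0,0,0,0)
Op 3: merge R0<->R1 -> R0=(0,0,0,0) R1=(0,0,0,0)
Op 4: inc R0 by 1 -> R0=(1,0,0,0) value=1
Op 5: merge R2<->R3 -> R2=(0,0,0,0) R3=(0,0,0,0)
Op 6: merge R1<->R2 -> R1=(0,0,0,0) R2=(0,0,0,0)
Op 7: merge R3<->R1 -> R3=(0,0,0,0) R1=(0,0,0,0)
Op 8: merge R2<->R3 -> R2=(0,0,0,0) R3=(0,0,0,0)
Op 9: merge R2<->R3 -> R2=(0,0,0,0) R3=(0,0,0,0)
Op 10: inc R3 by 4 -> R3=(0,0,0,4) value=4
Op 11: inc R3 by 3 -> R3=(0,0,0,7) value=7

Answer: 0 0 0 0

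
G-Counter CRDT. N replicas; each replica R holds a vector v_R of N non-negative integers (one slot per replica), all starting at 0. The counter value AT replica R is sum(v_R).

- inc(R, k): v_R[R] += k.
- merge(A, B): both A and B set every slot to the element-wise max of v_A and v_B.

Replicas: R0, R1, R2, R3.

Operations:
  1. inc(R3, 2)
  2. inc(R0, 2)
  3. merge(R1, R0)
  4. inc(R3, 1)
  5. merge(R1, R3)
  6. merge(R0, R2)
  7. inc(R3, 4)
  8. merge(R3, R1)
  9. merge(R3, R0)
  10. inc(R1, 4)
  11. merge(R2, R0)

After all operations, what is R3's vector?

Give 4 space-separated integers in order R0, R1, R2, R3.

Answer: 2 0 0 7

Derivation:
Op 1: inc R3 by 2 -> R3=(0,0,0,2) value=2
Op 2: inc R0 by 2 -> R0=(2,0,0,0) value=2
Op 3: merge R1<->R0 -> R1=(2,0,0,0) R0=(2,0,0,0)
Op 4: inc R3 by 1 -> R3=(0,0,0,3) value=3
Op 5: merge R1<->R3 -> R1=(2,0,0,3) R3=(2,0,0,3)
Op 6: merge R0<->R2 -> R0=(2,0,0,0) R2=(2,0,0,0)
Op 7: inc R3 by 4 -> R3=(2,0,0,7) value=9
Op 8: merge R3<->R1 -> R3=(2,0,0,7) R1=(2,0,0,7)
Op 9: merge R3<->R0 -> R3=(2,0,0,7) R0=(2,0,0,7)
Op 10: inc R1 by 4 -> R1=(2,4,0,7) value=13
Op 11: merge R2<->R0 -> R2=(2,0,0,7) R0=(2,0,0,7)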